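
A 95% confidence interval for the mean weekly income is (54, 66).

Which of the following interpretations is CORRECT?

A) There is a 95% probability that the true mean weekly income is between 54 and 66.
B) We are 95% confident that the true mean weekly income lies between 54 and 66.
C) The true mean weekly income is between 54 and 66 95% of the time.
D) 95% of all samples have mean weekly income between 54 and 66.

A confidence interval represents our confidence in the procedure, not a probability statement about the parameter.

Key concept: If we repeated this sampling process many times and computed a 95% CI each time, about 95% of those intervals would contain the true population parameter.

For this specific interval (54, 66):
- Midpoint (point estimate): 60
- Margin of error: 6

The correct interpretation is the one stating confidence that the true parameter lies in the interval — option B.

B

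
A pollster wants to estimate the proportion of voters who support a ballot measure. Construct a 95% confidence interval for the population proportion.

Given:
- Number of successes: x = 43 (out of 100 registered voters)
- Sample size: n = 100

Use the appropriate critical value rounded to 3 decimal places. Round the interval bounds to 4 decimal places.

Sample proportion: p̂ = 43/100 = 0.430000

Check conditions for normal approximation:
  np̂ = 43 ≥ 10 ✓
  n(1-p̂) = 57 ≥ 10 ✓

The sample is large enough, so use a z-interval (normal approximation) for the proportion.

For 95% confidence, z* = 1.96 (from standard normal table)

Standard error: SE = √(p̂(1-p̂)/n) = √(0.430000×0.570000/100) = 0.04950758

Margin of error: E = z* × SE = 1.96 × 0.04950758 = 0.097035

Z-interval: p̂ ± E = 0.430000 ± 0.097035 = (0.332965, 0.527035)

Rounded to 4 decimal places:

(0.3330, 0.5270)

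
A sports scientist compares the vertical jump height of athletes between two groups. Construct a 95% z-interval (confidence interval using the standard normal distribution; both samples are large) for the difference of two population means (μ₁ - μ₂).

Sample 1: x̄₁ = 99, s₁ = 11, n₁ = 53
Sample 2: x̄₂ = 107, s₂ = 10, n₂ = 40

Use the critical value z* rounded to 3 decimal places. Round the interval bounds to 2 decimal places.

Both samples are large (n₁ = 53 ≥ 30, n₂ = 40 ≥ 30), so a z-interval for the difference of means applies.

Point estimate: x̄₁ - x̄₂ = 99 - 107 = -8

Standard error: SE = √(s₁²/n₁ + s₂²/n₂)
= √(11²/53 + 10²/40)
= √(2.283019 + 2.500000)
= 2.187011

For 95% confidence, z* = 1.96 (from standard normal table)
Margin of error: E = z* × SE = 1.96 × 2.187011 = 4.2865

Z-interval: (x̄₁ - x̄₂) ± E = -8 ± 4.2865 = (-12.2865, -3.7135)

Rounded to 2 decimal places:

(-12.29, -3.71)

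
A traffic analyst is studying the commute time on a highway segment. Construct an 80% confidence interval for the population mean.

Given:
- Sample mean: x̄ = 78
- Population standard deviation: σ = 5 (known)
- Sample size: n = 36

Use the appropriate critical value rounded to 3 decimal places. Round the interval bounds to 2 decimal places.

The population standard deviation σ is known, so use a z-interval (standard normal critical value).

For 80% confidence, z* = 1.282 (from standard normal table)

Standard error: SE = σ/√n = 5/√36 = 0.833333

Margin of error: E = z* × SE = 1.282 × 0.833333 = 1.0683

Z-interval: x̄ ± E = 78 ± 1.0683 = (76.9317, 79.0683)

Rounded to 2 decimal places:

(76.93, 79.07)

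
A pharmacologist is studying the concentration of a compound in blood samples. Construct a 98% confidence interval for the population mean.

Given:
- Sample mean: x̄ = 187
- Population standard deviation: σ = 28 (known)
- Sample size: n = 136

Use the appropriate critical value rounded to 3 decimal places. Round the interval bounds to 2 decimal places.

The population standard deviation σ is known, so use a z-interval (standard normal critical value).

For 98% confidence, z* = 2.326 (from standard normal table)

Standard error: SE = σ/√n = 28/√136 = 2.400980

Margin of error: E = z* × SE = 2.326 × 2.400980 = 5.5847

Z-interval: x̄ ± E = 187 ± 5.5847 = (181.4153, 192.5847)

Rounded to 2 decimal places:

(181.42, 192.58)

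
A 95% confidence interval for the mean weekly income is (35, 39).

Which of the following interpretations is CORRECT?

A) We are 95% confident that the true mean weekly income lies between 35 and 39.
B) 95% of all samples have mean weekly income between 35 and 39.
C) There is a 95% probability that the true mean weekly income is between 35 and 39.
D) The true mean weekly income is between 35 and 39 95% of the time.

A confidence interval represents our confidence in the procedure, not a probability statement about the parameter.

Key concept: If we repeated this sampling process many times and computed a 95% CI each time, about 95% of those intervals would contain the true population parameter.

For this specific interval (35, 39):
- Midpoint (point estimate): 37
- Margin of error: 2

The correct interpretation is the one stating confidence that the true parameter lies in the interval — option A.

A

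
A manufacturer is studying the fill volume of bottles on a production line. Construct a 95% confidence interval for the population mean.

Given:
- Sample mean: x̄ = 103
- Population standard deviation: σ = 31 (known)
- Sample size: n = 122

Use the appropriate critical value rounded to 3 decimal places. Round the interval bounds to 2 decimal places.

The population standard deviation σ is known, so use a z-interval (standard normal critical value).

For 95% confidence, z* = 1.96 (from standard normal table)

Standard error: SE = σ/√n = 31/√122 = 2.806608

Margin of error: E = z* × SE = 1.96 × 2.806608 = 5.5010

Z-interval: x̄ ± E = 103 ± 5.5010 = (97.4990, 108.5010)

Rounded to 2 decimal places:

(97.50, 108.50)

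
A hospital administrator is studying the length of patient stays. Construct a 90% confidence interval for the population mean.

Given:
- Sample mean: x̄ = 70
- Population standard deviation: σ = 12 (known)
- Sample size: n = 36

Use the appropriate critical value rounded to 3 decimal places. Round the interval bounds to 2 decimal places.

The population standard deviation σ is known, so use a z-interval (standard normal critical value).

For 90% confidence, z* = 1.645 (from standard normal table)

Standard error: SE = σ/√n = 12/√36 = 2.000000

Margin of error: E = z* × SE = 1.645 × 2.000000 = 3.2900

Z-interval: x̄ ± E = 70 ± 3.2900 = (66.7100, 73.2900)

Rounded to 2 decimal places:

(66.71, 73.29)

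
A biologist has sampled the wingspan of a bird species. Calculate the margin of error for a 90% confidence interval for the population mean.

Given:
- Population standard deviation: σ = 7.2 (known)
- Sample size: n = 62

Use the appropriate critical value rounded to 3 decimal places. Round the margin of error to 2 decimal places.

The population standard deviation σ is known, so use the z-interval margin of error formula.

For 90% confidence, z* = 1.645 (from standard normal table)

Margin of error formula for z-interval: E = z* × σ/√n

E = 1.645 × 7.2/√62
  = 1.645 × 0.914401
  = 1.5042

Rounded to 2 decimal places:

1.50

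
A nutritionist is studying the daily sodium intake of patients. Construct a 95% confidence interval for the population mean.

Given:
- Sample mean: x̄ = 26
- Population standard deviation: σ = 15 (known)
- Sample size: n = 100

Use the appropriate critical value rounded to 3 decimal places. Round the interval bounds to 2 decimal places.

The population standard deviation σ is known, so use a z-interval (standard normal critical value).

For 95% confidence, z* = 1.96 (from standard normal table)

Standard error: SE = σ/√n = 15/√100 = 1.500000

Margin of error: E = z* × SE = 1.96 × 1.500000 = 2.9400

Z-interval: x̄ ± E = 26 ± 2.9400 = (23.0600, 28.9400)

Rounded to 2 decimal places:

(23.06, 28.94)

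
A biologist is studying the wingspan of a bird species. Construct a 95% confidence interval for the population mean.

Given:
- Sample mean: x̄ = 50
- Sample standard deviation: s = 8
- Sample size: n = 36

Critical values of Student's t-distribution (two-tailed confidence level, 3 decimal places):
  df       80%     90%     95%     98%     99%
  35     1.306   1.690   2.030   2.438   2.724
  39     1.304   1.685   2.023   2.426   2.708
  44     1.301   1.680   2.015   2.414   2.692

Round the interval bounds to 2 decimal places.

The population standard deviation σ is unknown (only the sample standard deviation s is given), so use a t-interval with df = n - 1 = 36 - 1 = 35.

For 95% confidence with df = 35, t* = 2.030 (from t-table)

Standard error: SE = s/√n = 8/√36 = 1.333333

Margin of error: E = t* × SE = 2.030 × 1.333333 = 2.7067

T-interval: x̄ ± E = 50 ± 2.7067 = (47.2933, 52.7067)

Rounded to 2 decimal places:

(47.29, 52.71)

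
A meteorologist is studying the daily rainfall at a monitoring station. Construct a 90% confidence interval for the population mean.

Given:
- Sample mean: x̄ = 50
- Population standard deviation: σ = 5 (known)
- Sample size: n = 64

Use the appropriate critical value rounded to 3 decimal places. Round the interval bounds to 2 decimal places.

The population standard deviation σ is known, so use a z-interval (standard normal critical value).

For 90% confidence, z* = 1.645 (from standard normal table)

Standard error: SE = σ/√n = 5/√64 = 0.625000

Margin of error: E = z* × SE = 1.645 × 0.625000 = 1.0281

Z-interval: x̄ ± E = 50 ± 1.0281 = (48.9719, 51.0281)

Rounded to 2 decimal places:

(48.97, 51.03)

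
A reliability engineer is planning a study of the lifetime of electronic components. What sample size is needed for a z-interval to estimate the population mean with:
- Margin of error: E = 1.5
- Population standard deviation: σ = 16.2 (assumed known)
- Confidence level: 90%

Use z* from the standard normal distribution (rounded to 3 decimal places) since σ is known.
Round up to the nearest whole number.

Using z* since population σ is known (z-interval formula).

For 90% confidence, z* = 1.645 (from standard normal table)

Sample size formula for z-interval: n = (z*σ/E)²

n = (1.645 × 16.2 / 1.5)²
  = (17.766000)²
  = 315.6308

Round up to the nearest whole number: n = 316

316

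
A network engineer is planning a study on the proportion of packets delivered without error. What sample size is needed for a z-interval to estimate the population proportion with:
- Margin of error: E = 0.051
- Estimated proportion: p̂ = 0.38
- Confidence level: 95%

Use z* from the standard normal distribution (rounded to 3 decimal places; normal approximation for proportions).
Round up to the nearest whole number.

Using z* for proportion z-interval (normal approximation).

For 95% confidence, z* = 1.96 (from standard normal table)

Sample size formula for proportion z-interval: n = z*²p̂(1-p̂)/E²

n = 1.96² × 0.38 × 0.62 / 0.051²
  = 3.8416 × 0.2356 / 0.002601
  = 347.9742

Round up to the nearest whole number: n = 348

348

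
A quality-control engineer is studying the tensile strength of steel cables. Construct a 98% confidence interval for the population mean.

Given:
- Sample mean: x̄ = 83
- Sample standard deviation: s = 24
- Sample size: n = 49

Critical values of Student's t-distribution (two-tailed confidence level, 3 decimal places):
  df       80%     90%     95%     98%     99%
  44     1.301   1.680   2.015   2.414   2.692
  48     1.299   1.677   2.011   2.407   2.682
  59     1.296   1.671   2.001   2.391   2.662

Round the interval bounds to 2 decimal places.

The population standard deviation σ is unknown (only the sample standard deviation s is given), so use a t-interval with df = n - 1 = 49 - 1 = 48.

For 98% confidence with df = 48, t* = 2.407 (from t-table)

Standard error: SE = s/√n = 24/√49 = 3.428571

Margin of error: E = t* × SE = 2.407 × 3.428571 = 8.2526

T-interval: x̄ ± E = 83 ± 8.2526 = (74.7474, 91.2526)

Rounded to 2 decimal places:

(74.75, 91.25)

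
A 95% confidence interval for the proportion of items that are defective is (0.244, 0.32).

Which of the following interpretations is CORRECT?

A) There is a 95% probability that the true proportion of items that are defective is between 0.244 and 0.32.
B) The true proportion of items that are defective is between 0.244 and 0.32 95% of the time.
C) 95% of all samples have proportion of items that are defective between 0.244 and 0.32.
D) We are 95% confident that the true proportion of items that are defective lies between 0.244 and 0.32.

A confidence interval represents our confidence in the procedure, not a probability statement about the parameter.

Key concept: If we repeated this sampling process many times and computed a 95% CI each time, about 95% of those intervals would contain the true population parameter.

For this specific interval (0.244, 0.32):
- Midpoint (point estimate): 0.282
- Margin of error: 0.038

The correct interpretation is the one stating confidence that the true parameter lies in the interval — option D.

D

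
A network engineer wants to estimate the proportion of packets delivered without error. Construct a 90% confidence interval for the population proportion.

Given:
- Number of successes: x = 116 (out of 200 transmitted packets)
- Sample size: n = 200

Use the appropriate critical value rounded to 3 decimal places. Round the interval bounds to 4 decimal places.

Sample proportion: p̂ = 116/200 = 0.580000

Check conditions for normal approximation:
  np̂ = 116 ≥ 10 ✓
  n(1-p̂) = 84 ≥ 10 ✓

The sample is large enough, so use a z-interval (normal approximation) for the proportion.

For 90% confidence, z* = 1.645 (from standard normal table)

Standard error: SE = √(p̂(1-p̂)/n) = √(0.580000×0.420000/200) = 0.03489986

Margin of error: E = z* × SE = 1.645 × 0.03489986 = 0.057410

Z-interval: p̂ ± E = 0.580000 ± 0.057410 = (0.522590, 0.637410)

Rounded to 4 decimal places:

(0.5226, 0.6374)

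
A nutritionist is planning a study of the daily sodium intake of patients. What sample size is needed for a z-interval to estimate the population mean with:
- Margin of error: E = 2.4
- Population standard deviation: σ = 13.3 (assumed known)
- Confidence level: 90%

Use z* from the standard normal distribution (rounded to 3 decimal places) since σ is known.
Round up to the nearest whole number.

Using z* since population σ is known (z-interval formula).

For 90% confidence, z* = 1.645 (from standard normal table)

Sample size formula for z-interval: n = (z*σ/E)²

n = (1.645 × 13.3 / 2.4)²
  = (9.116042)²
  = 83.1022

Round up to the nearest whole number: n = 84

84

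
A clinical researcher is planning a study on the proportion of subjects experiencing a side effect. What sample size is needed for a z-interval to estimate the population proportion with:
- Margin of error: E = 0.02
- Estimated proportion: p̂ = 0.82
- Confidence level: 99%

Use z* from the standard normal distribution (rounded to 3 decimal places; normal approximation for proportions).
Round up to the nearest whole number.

Using z* for proportion z-interval (normal approximation).

For 99% confidence, z* = 2.576 (from standard normal table)

Sample size formula for proportion z-interval: n = z*²p̂(1-p̂)/E²

n = 2.576² × 0.82 × 0.18 / 0.02²
  = 6.635776 × 0.1476 / 0.0004
  = 2448.6013

Round up to the nearest whole number: n = 2449

2449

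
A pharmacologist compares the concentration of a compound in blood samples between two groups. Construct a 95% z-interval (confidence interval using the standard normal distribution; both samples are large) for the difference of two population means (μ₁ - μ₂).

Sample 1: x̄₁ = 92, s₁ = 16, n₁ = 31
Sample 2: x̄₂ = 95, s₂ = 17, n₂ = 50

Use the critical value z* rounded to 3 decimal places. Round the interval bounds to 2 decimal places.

Both samples are large (n₁ = 31 ≥ 30, n₂ = 50 ≥ 30), so a z-interval for the difference of means applies.

Point estimate: x̄₁ - x̄₂ = 92 - 95 = -3

Standard error: SE = √(s₁²/n₁ + s₂²/n₂)
= √(16²/31 + 17²/50)
= √(8.258065 + 5.780000)
= 3.746741

For 95% confidence, z* = 1.96 (from standard normal table)
Margin of error: E = z* × SE = 1.96 × 3.746741 = 7.3436

Z-interval: (x̄₁ - x̄₂) ± E = -3 ± 7.3436 = (-10.3436, 4.3436)

Rounded to 2 decimal places:

(-10.34, 4.34)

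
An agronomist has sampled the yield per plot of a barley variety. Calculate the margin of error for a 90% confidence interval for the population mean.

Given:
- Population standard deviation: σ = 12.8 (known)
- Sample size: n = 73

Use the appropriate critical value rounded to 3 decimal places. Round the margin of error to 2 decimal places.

The population standard deviation σ is known, so use the z-interval margin of error formula.

For 90% confidence, z* = 1.645 (from standard normal table)

Margin of error formula for z-interval: E = z* × σ/√n

E = 1.645 × 12.8/√73
  = 1.645 × 1.498127
  = 2.4644

Rounded to 2 decimal places:

2.46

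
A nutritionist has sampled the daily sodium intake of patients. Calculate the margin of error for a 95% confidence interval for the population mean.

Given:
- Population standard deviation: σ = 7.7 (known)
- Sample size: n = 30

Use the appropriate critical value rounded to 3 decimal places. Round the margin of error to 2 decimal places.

The population standard deviation σ is known, so use the z-interval margin of error formula.

For 95% confidence, z* = 1.96 (from standard normal table)

Margin of error formula for z-interval: E = z* × σ/√n

E = 1.96 × 7.7/√30
  = 1.96 × 1.405821
  = 2.7554

Rounded to 2 decimal places:

2.76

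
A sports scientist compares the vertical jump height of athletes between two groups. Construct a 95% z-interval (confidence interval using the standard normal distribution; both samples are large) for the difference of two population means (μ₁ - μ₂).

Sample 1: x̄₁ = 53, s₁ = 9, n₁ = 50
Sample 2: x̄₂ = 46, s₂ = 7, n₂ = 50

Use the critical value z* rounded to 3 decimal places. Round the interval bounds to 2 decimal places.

Both samples are large (n₁ = 50 ≥ 30, n₂ = 50 ≥ 30), so a z-interval for the difference of means applies.

Point estimate: x̄₁ - x̄₂ = 53 - 46 = 7

Standard error: SE = √(s₁²/n₁ + s₂²/n₂)
= √(9²/50 + 7²/50)
= √(1.620000 + 0.980000)
= 1.612452

For 95% confidence, z* = 1.96 (from standard normal table)
Margin of error: E = z* × SE = 1.96 × 1.612452 = 3.1604

Z-interval: (x̄₁ - x̄₂) ± E = 7 ± 3.1604 = (3.8396, 10.1604)

Rounded to 2 decimal places:

(3.84, 10.16)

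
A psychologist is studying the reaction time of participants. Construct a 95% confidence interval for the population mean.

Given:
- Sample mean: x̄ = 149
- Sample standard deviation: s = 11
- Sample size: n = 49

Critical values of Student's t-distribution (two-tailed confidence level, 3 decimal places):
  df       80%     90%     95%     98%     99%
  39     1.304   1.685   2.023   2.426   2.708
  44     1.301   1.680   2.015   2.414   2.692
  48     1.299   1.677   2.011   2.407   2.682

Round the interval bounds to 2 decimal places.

The population standard deviation σ is unknown (only the sample standard deviation s is given), so use a t-interval with df = n - 1 = 49 - 1 = 48.

For 95% confidence with df = 48, t* = 2.011 (from t-table)

Standard error: SE = s/√n = 11/√49 = 1.571429

Margin of error: E = t* × SE = 2.011 × 1.571429 = 3.1601

T-interval: x̄ ± E = 149 ± 3.1601 = (145.8399, 152.1601)

Rounded to 2 decimal places:

(145.84, 152.16)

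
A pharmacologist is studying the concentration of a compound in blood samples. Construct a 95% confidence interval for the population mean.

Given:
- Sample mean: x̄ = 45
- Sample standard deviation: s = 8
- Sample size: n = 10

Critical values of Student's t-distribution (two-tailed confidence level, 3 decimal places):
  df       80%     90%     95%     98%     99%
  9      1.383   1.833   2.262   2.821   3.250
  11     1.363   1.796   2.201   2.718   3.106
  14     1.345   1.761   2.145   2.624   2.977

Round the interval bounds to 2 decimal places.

The population standard deviation σ is unknown (only the sample standard deviation s is given), so use a t-interval with df = n - 1 = 10 - 1 = 9.

For 95% confidence with df = 9, t* = 2.262 (from t-table)

Standard error: SE = s/√n = 8/√10 = 2.529822

Margin of error: E = t* × SE = 2.262 × 2.529822 = 5.7225

T-interval: x̄ ± E = 45 ± 5.7225 = (39.2775, 50.7225)

Rounded to 2 decimal places:

(39.28, 50.72)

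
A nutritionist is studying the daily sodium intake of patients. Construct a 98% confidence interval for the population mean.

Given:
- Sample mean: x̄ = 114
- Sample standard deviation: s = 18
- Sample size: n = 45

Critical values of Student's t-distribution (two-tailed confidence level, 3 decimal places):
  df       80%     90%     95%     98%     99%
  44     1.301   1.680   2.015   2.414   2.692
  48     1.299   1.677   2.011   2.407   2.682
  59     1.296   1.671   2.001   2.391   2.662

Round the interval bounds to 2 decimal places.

The population standard deviation σ is unknown (only the sample standard deviation s is given), so use a t-interval with df = n - 1 = 45 - 1 = 44.

For 98% confidence with df = 44, t* = 2.414 (from t-table)

Standard error: SE = s/√n = 18/√45 = 2.683282

Margin of error: E = t* × SE = 2.414 × 2.683282 = 6.4774

T-interval: x̄ ± E = 114 ± 6.4774 = (107.5226, 120.4774)

Rounded to 2 decimal places:

(107.52, 120.48)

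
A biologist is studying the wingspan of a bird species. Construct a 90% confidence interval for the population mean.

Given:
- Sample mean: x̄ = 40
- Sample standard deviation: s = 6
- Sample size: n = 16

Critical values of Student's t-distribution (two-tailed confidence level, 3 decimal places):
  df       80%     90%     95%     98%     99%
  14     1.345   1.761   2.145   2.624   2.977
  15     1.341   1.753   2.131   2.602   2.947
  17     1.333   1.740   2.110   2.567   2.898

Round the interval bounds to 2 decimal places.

The population standard deviation σ is unknown (only the sample standard deviation s is given), so use a t-interval with df = n - 1 = 16 - 1 = 15.

For 90% confidence with df = 15, t* = 1.753 (from t-table)

Standard error: SE = s/√n = 6/√16 = 1.500000

Margin of error: E = t* × SE = 1.753 × 1.500000 = 2.6295

T-interval: x̄ ± E = 40 ± 2.6295 = (37.3705, 42.6295)

Rounded to 2 decimal places:

(37.37, 42.63)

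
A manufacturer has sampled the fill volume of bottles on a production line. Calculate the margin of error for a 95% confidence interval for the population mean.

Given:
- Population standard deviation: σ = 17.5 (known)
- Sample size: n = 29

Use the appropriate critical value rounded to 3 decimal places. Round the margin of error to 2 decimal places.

The population standard deviation σ is known, so use the z-interval margin of error formula.

For 95% confidence, z* = 1.96 (from standard normal table)

Margin of error formula for z-interval: E = z* × σ/√n

E = 1.96 × 17.5/√29
  = 1.96 × 3.249668
  = 6.3694

Rounded to 2 decimal places:

6.37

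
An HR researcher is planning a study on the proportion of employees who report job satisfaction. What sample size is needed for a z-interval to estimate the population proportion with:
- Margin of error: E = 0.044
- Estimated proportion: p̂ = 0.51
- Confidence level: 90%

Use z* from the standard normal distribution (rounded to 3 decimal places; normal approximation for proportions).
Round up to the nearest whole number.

Using z* for proportion z-interval (normal approximation).

For 90% confidence, z* = 1.645 (from standard normal table)

Sample size formula for proportion z-interval: n = z*²p̂(1-p̂)/E²

n = 1.645² × 0.51 × 0.49 / 0.044²
  = 2.706025 × 0.2499 / 0.001936
  = 349.2953

Round up to the nearest whole number: n = 350

350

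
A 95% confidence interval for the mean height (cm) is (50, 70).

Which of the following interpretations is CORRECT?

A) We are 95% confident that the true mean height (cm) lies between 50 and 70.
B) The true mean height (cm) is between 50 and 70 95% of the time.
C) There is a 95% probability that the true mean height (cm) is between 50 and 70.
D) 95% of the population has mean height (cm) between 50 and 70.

A confidence interval represents our confidence in the procedure, not a probability statement about the parameter.

Key concept: If we repeated this sampling process many times and computed a 95% CI each time, about 95% of those intervals would contain the true population parameter.

For this specific interval (50, 70):
- Midpoint (point estimate): 60
- Margin of error: 10

The correct interpretation is the one stating confidence that the true parameter lies in the interval — option A.

A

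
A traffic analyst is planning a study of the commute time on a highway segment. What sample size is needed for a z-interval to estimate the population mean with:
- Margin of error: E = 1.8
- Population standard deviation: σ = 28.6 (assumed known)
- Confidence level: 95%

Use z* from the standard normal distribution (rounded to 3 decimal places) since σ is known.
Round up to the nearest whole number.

Using z* since population σ is known (z-interval formula).

For 95% confidence, z* = 1.96 (from standard normal table)

Sample size formula for z-interval: n = (z*σ/E)²

n = (1.96 × 28.6 / 1.8)²
  = (31.142222)²
  = 969.8380

Round up to the nearest whole number: n = 970

970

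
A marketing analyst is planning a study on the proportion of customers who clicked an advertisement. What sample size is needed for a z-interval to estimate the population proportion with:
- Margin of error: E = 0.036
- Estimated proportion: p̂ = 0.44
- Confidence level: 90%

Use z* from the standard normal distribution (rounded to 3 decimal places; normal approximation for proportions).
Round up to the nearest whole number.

Using z* for proportion z-interval (normal approximation).

For 90% confidence, z* = 1.645 (from standard normal table)

Sample size formula for proportion z-interval: n = z*²p̂(1-p̂)/E²

n = 1.645² × 0.44 × 0.56 / 0.036²
  = 2.706025 × 0.2464 / 0.001296
  = 514.4788

Round up to the nearest whole number: n = 515

515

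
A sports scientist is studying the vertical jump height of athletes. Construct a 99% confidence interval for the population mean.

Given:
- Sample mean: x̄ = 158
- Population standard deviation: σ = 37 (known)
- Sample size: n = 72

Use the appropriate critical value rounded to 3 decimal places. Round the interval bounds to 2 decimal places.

The population standard deviation σ is known, so use a z-interval (standard normal critical value).

For 99% confidence, z* = 2.576 (from standard normal table)

Standard error: SE = σ/√n = 37/√72 = 4.360492

Margin of error: E = z* × SE = 2.576 × 4.360492 = 11.2326

Z-interval: x̄ ± E = 158 ± 11.2326 = (146.7674, 169.2326)

Rounded to 2 decimal places:

(146.77, 169.23)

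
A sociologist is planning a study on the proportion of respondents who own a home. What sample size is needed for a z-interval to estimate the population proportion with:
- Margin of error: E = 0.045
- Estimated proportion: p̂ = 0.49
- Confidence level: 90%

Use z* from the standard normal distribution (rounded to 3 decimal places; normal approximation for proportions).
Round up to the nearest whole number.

Using z* for proportion z-interval (normal approximation).

For 90% confidence, z* = 1.645 (from standard normal table)

Sample size formula for proportion z-interval: n = z*²p̂(1-p̂)/E²

n = 1.645² × 0.49 × 0.51 / 0.045²
  = 2.706025 × 0.2499 / 0.002025
  = 333.9435

Round up to the nearest whole number: n = 334

334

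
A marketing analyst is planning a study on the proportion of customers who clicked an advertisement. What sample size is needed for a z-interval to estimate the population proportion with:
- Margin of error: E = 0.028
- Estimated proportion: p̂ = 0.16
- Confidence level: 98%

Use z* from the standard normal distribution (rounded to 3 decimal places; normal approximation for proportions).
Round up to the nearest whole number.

Using z* for proportion z-interval (normal approximation).

For 98% confidence, z* = 2.326 (from standard normal table)

Sample size formula for proportion z-interval: n = z*²p̂(1-p̂)/E²

n = 2.326² × 0.16 × 0.84 / 0.028²
  = 5.410276 × 0.1344 / 0.000784
  = 927.4759

Round up to the nearest whole number: n = 928

928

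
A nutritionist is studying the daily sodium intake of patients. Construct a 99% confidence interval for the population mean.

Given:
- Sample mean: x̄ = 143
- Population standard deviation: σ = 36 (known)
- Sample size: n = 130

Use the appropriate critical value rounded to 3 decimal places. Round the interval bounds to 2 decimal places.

The population standard deviation σ is known, so use a z-interval (standard normal critical value).

For 99% confidence, z* = 2.576 (from standard normal table)

Standard error: SE = σ/√n = 36/√130 = 3.157409

Margin of error: E = z* × SE = 2.576 × 3.157409 = 8.1335

Z-interval: x̄ ± E = 143 ± 8.1335 = (134.8665, 151.1335)

Rounded to 2 decimal places:

(134.87, 151.13)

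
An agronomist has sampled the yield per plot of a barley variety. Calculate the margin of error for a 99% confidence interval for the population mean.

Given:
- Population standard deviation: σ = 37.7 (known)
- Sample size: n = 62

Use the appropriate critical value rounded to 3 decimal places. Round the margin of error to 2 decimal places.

The population standard deviation σ is known, so use the z-interval margin of error formula.

For 99% confidence, z* = 2.576 (from standard normal table)

Margin of error formula for z-interval: E = z* × σ/√n

E = 2.576 × 37.7/√62
  = 2.576 × 4.787905
  = 12.3336

Rounded to 2 decimal places:

12.33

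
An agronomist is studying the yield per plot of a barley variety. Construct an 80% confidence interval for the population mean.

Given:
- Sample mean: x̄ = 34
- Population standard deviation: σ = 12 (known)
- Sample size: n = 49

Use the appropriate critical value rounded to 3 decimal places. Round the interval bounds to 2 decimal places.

The population standard deviation σ is known, so use a z-interval (standard normal critical value).

For 80% confidence, z* = 1.282 (from standard normal table)

Standard error: SE = σ/√n = 12/√49 = 1.714286

Margin of error: E = z* × SE = 1.282 × 1.714286 = 2.1977

Z-interval: x̄ ± E = 34 ± 2.1977 = (31.8023, 36.1977)

Rounded to 2 decimal places:

(31.80, 36.20)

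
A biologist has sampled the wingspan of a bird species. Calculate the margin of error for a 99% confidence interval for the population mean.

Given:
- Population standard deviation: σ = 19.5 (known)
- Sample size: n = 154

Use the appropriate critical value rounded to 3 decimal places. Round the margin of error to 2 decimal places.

The population standard deviation σ is known, so use the z-interval margin of error formula.

For 99% confidence, z* = 2.576 (from standard normal table)

Margin of error formula for z-interval: E = z* × σ/√n

E = 2.576 × 19.5/√154
  = 2.576 × 1.571355
  = 4.0478

Rounded to 2 decimal places:

4.05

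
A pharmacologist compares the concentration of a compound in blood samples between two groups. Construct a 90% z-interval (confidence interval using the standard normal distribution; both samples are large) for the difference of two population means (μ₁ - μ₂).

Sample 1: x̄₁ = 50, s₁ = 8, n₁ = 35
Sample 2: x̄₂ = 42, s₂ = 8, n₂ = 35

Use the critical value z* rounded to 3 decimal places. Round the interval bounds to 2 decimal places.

Both samples are large (n₁ = 35 ≥ 30, n₂ = 35 ≥ 30), so a z-interval for the difference of means applies.

Point estimate: x̄₁ - x̄₂ = 50 - 42 = 8

Standard error: SE = √(s₁²/n₁ + s₂²/n₂)
= √(8²/35 + 8²/35)
= √(1.828571 + 1.828571)
= 1.912366

For 90% confidence, z* = 1.645 (from standard normal table)
Margin of error: E = z* × SE = 1.645 × 1.912366 = 3.1458

Z-interval: (x̄₁ - x̄₂) ± E = 8 ± 3.1458 = (4.8542, 11.1458)

Rounded to 2 decimal places:

(4.85, 11.15)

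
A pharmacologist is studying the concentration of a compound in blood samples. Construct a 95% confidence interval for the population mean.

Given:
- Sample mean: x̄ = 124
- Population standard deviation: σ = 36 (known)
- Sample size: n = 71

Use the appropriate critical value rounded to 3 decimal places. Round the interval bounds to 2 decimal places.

The population standard deviation σ is known, so use a z-interval (standard normal critical value).

For 95% confidence, z* = 1.96 (from standard normal table)

Standard error: SE = σ/√n = 36/√71 = 4.272414

Margin of error: E = z* × SE = 1.96 × 4.272414 = 8.3739

Z-interval: x̄ ± E = 124 ± 8.3739 = (115.6261, 132.3739)

Rounded to 2 decimal places:

(115.63, 132.37)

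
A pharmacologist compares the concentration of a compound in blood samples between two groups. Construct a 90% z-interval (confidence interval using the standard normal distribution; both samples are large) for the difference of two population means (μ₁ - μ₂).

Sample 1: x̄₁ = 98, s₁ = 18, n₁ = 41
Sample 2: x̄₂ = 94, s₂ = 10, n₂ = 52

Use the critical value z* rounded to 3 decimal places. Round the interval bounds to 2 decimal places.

Both samples are large (n₁ = 41 ≥ 30, n₂ = 52 ≥ 30), so a z-interval for the difference of means applies.

Point estimate: x̄₁ - x̄₂ = 98 - 94 = 4

Standard error: SE = √(s₁²/n₁ + s₂²/n₂)
= √(18²/41 + 10²/52)
= √(7.902439 + 1.923077)
= 3.134568

For 90% confidence, z* = 1.645 (from standard normal table)
Margin of error: E = z* × SE = 1.645 × 3.134568 = 5.1564

Z-interval: (x̄₁ - x̄₂) ± E = 4 ± 5.1564 = (-1.1564, 9.1564)

Rounded to 2 decimal places:

(-1.16, 9.16)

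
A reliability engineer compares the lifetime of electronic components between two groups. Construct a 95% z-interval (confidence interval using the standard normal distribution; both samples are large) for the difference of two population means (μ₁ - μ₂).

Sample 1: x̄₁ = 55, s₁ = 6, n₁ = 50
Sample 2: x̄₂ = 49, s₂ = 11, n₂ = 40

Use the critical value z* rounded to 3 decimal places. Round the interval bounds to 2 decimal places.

Both samples are large (n₁ = 50 ≥ 30, n₂ = 40 ≥ 30), so a z-interval for the difference of means applies.

Point estimate: x̄₁ - x̄₂ = 55 - 49 = 6

Standard error: SE = √(s₁²/n₁ + s₂²/n₂)
= √(6²/50 + 11²/40)
= √(0.720000 + 3.025000)
= 1.935200

For 95% confidence, z* = 1.96 (from standard normal table)
Margin of error: E = z* × SE = 1.96 × 1.935200 = 3.7930

Z-interval: (x̄₁ - x̄₂) ± E = 6 ± 3.7930 = (2.2070, 9.7930)

Rounded to 2 decimal places:

(2.21, 9.79)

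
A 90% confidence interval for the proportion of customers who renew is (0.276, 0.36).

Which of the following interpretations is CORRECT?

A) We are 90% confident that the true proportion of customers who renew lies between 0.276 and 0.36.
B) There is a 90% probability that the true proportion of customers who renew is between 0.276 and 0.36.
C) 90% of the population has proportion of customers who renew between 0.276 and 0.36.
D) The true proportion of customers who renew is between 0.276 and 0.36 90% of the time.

A confidence interval represents our confidence in the procedure, not a probability statement about the parameter.

Key concept: If we repeated this sampling process many times and computed a 90% CI each time, about 90% of those intervals would contain the true population parameter.

For this specific interval (0.276, 0.36):
- Midpoint (point estimate): 0.318
- Margin of error: 0.042

The correct interpretation is the one stating confidence that the true parameter lies in the interval — option A.

A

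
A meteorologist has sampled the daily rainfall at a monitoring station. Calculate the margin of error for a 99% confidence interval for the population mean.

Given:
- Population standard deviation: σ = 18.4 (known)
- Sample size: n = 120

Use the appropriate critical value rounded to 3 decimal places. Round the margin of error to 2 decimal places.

The population standard deviation σ is known, so use the z-interval margin of error formula.

For 99% confidence, z* = 2.576 (from standard normal table)

Margin of error formula for z-interval: E = z* × σ/√n

E = 2.576 × 18.4/√120
  = 2.576 × 1.679683
  = 4.3269

Rounded to 2 decimal places:

4.33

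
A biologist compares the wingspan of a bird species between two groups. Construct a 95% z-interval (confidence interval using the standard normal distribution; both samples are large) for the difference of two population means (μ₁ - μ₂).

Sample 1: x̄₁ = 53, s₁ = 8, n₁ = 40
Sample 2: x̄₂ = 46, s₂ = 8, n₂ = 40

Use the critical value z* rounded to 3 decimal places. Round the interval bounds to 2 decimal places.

Both samples are large (n₁ = 40 ≥ 30, n₂ = 40 ≥ 30), so a z-interval for the difference of means applies.

Point estimate: x̄₁ - x̄₂ = 53 - 46 = 7

Standard error: SE = √(s₁²/n₁ + s₂²/n₂)
= √(8²/40 + 8²/40)
= √(1.600000 + 1.600000)
= 1.788854

For 95% confidence, z* = 1.96 (from standard normal table)
Margin of error: E = z* × SE = 1.96 × 1.788854 = 3.5062

Z-interval: (x̄₁ - x̄₂) ± E = 7 ± 3.5062 = (3.4938, 10.5062)

Rounded to 2 decimal places:

(3.49, 10.51)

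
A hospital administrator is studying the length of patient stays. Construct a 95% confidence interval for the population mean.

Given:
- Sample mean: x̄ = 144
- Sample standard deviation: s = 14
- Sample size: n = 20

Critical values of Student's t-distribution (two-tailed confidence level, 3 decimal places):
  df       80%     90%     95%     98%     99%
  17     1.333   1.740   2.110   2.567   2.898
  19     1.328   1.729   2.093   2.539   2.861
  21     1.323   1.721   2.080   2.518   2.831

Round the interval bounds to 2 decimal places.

The population standard deviation σ is unknown (only the sample standard deviation s is given), so use a t-interval with df = n - 1 = 20 - 1 = 19.

For 95% confidence with df = 19, t* = 2.093 (from t-table)

Standard error: SE = s/√n = 14/√20 = 3.130495

Margin of error: E = t* × SE = 2.093 × 3.130495 = 6.5521

T-interval: x̄ ± E = 144 ± 6.5521 = (137.4479, 150.5521)

Rounded to 2 decimal places:

(137.45, 150.55)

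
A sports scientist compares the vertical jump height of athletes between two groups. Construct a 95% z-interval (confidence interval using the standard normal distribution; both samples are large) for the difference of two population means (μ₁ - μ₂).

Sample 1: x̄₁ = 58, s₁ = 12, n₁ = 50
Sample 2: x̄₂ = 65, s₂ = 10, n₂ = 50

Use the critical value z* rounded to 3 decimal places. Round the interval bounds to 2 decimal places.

Both samples are large (n₁ = 50 ≥ 30, n₂ = 50 ≥ 30), so a z-interval for the difference of means applies.

Point estimate: x̄₁ - x̄₂ = 58 - 65 = -7

Standard error: SE = √(s₁²/n₁ + s₂²/n₂)
= √(12²/50 + 10²/50)
= √(2.880000 + 2.000000)
= 2.209072

For 95% confidence, z* = 1.96 (from standard normal table)
Margin of error: E = z* × SE = 1.96 × 2.209072 = 4.3298

Z-interval: (x̄₁ - x̄₂) ± E = -7 ± 4.3298 = (-11.3298, -2.6702)

Rounded to 2 decimal places:

(-11.33, -2.67)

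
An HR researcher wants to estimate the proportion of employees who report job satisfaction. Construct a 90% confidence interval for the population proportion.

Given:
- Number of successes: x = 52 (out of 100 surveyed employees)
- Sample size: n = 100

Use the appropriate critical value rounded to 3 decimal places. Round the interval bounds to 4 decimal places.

Sample proportion: p̂ = 52/100 = 0.520000

Check conditions for normal approximation:
  np̂ = 52 ≥ 10 ✓
  n(1-p̂) = 48 ≥ 10 ✓

The sample is large enough, so use a z-interval (normal approximation) for the proportion.

For 90% confidence, z* = 1.645 (from standard normal table)

Standard error: SE = √(p̂(1-p̂)/n) = √(0.520000×0.480000/100) = 0.04995998

Margin of error: E = z* × SE = 1.645 × 0.04995998 = 0.082184

Z-interval: p̂ ± E = 0.520000 ± 0.082184 = (0.437816, 0.602184)

Rounded to 4 decimal places:

(0.4378, 0.6022)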